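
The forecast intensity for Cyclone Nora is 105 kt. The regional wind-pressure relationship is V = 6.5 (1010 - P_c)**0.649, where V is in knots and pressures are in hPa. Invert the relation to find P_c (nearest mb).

937 mb

ΔP = (V / 6.5)^(1/0.649) = (105/6.5)^1.541.
105/6.5 = 16.154; 16.154^1.541 ≈ 72.74 mb.
P_c = 1010 − 72.74 = 937.26 ≈ 937 mb.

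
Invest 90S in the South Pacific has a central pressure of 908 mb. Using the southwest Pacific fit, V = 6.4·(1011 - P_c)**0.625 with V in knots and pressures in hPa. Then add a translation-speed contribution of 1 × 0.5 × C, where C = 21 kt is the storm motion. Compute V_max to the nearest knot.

ΔP = 1011 − 908 = 103 mb.
103^0.625 ≈ 18.114.
V ≈ 6.4 × 18.114 ≈ 115.9 kt.
Translation term: 1 × 0.5 × 21 = 10.5 kt.
Corrected V ≈ 126.4 kt → 126 kt.

126 kt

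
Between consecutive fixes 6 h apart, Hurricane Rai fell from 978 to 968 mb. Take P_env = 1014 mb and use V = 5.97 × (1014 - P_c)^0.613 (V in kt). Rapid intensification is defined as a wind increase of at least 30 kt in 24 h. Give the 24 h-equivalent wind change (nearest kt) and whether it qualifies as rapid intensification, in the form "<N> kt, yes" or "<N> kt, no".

35 kt, yes

V₁: ΔP = 36, V ≈ 5.97 × 36^0.613 ≈ 53.70 kt.
V₂: ΔP = 46, V ≈ 5.97 × 46^0.613 ≈ 62.41 kt.
ΔV over 6 h = 8.71 kt → 24 h equivalent = 8.71 × 24/6 ≈ 34.84 kt.
35 kt ≥ 30 kt ⇒ rapid intensification.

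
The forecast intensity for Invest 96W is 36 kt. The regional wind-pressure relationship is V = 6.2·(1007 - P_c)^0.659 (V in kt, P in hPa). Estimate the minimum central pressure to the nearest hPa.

ΔP = (V / 6.2)^(1/0.659) = (36/6.2)^1.517.
36/6.2 = 5.806; 5.806^1.517 ≈ 14.43 hPa.
P_c = 1007 − 14.43 = 992.57 ≈ 993 hPa.

993 hPa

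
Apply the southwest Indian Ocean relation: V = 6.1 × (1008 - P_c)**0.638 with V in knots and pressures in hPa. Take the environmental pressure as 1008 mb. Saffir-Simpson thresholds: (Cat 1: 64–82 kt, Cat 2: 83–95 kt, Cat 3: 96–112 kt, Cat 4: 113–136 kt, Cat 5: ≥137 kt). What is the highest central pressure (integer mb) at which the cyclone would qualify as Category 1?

968 mb

Category 1 begins at V = 64 kt.
Required ΔP = (64/6.1)^(1/0.638) = 10.492^1.567 ≈ 39.82 mb.
P_c ≤ 1008 − 39.82 = 968.18, so the highest integer P_c is 968 mb.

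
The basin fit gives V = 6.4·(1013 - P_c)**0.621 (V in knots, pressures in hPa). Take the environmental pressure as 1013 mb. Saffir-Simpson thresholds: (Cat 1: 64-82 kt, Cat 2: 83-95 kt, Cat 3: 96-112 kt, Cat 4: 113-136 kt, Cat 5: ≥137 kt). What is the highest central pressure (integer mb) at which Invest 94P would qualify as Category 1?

Category 1 begins at V = 64 kt.
Required ΔP = (64/6.4)^(1/0.621) = 10.000^1.610 ≈ 40.77 mb.
P_c ≤ 1013 − 40.77 = 972.23, so the highest integer P_c is 972 mb.

972 mb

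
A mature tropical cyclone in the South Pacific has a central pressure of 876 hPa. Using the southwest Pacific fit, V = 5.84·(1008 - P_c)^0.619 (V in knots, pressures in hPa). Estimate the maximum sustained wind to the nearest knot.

ΔP = 1008 − 876 = 132 hPa.
132^0.619 ≈ 20.542.
V ≈ 5.84 × 20.542 ≈ 120.0 kt.

120 kt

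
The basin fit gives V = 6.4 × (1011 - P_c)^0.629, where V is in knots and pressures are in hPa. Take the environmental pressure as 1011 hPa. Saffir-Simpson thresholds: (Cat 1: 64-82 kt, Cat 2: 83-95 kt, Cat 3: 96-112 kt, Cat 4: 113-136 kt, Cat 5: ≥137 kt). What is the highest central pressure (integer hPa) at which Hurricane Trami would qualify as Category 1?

972 hPa

Category 1 begins at V = 64 kt.
Required ΔP = (64/6.4)^(1/0.629) = 10.000^1.590 ≈ 38.89 hPa.
P_c ≤ 1011 − 38.89 = 972.11, so the highest integer P_c is 972 hPa.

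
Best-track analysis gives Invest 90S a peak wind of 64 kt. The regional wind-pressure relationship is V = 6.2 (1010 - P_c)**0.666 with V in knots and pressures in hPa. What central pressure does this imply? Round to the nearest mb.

977 mb

ΔP = (V / 6.2)^(1/0.666) = (64/6.2)^1.502.
64/6.2 = 10.323; 10.323^1.502 ≈ 33.28 mb.
P_c = 1010 − 33.28 = 976.72 ≈ 977 mb.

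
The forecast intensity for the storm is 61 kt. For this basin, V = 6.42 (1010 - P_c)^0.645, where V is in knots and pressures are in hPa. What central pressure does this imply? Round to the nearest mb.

ΔP = (V / 6.42)^(1/0.645) = (61/6.42)^1.550.
61/6.42 = 9.502; 9.502^1.550 ≈ 32.81 mb.
P_c = 1010 − 32.81 = 977.19 ≈ 977 mb.

977 mb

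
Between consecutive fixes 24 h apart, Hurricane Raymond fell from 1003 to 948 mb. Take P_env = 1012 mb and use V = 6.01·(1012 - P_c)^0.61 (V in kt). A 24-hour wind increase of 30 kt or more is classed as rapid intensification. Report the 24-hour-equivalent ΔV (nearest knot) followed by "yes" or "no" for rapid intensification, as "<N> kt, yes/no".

53 kt, yes

V₁: ΔP = 9, V ≈ 6.01 × 9^0.61 ≈ 22.96 kt.
V₂: ΔP = 64, V ≈ 6.01 × 64^0.61 ≈ 75.97 kt.
ΔV over 24 h = 53.01 kt → 24 h equivalent = 53.01 × 24/24 ≈ 53.01 kt.
53 kt ≥ 30 kt ⇒ rapid intensification.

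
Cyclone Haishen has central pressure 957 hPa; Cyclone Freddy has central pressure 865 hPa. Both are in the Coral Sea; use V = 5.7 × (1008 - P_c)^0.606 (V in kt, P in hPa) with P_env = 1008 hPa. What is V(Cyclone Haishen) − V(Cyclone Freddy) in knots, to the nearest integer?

-54 kt

Cyclone Haishen: ΔP = 51; V ≈ 5.7 × 51^0.606 ≈ 61.75 kt.
Cyclone Freddy: ΔP = 143; V ≈ 5.7 × 143^0.606 ≈ 115.35 kt.
Difference ≈ 61.75 − 115.35 = -53.60 → -54 kt.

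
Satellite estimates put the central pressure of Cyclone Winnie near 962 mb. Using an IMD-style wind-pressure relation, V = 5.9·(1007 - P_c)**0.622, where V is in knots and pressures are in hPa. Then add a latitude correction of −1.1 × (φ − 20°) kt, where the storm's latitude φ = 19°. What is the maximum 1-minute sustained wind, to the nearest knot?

64 kt

ΔP = 1007 − 962 = 45 mb.
45^0.622 ≈ 10.673.
V ≈ 5.9 × 10.673 ≈ 63.0 kt.
Latitude correction: −1.1 × (19 − 20) = 1.1 kt.
Corrected V ≈ 64.1 kt → 64 kt.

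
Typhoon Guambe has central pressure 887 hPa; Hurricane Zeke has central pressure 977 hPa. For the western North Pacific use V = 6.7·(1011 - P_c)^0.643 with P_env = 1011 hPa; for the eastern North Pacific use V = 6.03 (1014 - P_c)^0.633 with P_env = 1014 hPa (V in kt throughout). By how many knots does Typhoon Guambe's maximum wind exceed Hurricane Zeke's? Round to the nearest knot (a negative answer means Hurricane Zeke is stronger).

Typhoon Guambe: ΔP = 124; V ≈ 6.7 × 124^0.643 ≈ 148.64 kt.
Hurricane Zeke: ΔP = 37; V ≈ 6.03 × 37^0.633 ≈ 59.29 kt.
Difference ≈ 148.64 − 59.29 = 89.35 → 89 kt.

89 kt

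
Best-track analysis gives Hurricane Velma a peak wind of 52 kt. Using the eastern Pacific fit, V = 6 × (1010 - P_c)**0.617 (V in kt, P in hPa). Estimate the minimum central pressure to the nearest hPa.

977 hPa

ΔP = (V / 6)^(1/0.617) = (52/6)^1.621.
52/6 = 8.667; 8.667^1.621 ≈ 33.11 hPa.
P_c = 1010 − 33.11 = 976.89 ≈ 977 hPa.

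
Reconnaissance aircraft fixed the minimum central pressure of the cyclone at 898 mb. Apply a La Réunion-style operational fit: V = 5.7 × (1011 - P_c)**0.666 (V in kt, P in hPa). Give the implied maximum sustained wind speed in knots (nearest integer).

ΔP = 1011 − 898 = 113 mb.
113^0.666 ≈ 23.300.
V ≈ 5.7 × 23.300 ≈ 132.8 kt.

133 kt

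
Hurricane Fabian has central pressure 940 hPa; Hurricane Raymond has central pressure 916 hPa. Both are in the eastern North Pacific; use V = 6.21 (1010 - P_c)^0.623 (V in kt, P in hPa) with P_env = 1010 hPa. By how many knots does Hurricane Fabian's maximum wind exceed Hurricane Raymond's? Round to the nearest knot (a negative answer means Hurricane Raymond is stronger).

Hurricane Fabian: ΔP = 70; V ≈ 6.21 × 70^0.623 ≈ 87.62 kt.
Hurricane Raymond: ΔP = 94; V ≈ 6.21 × 94^0.623 ≈ 105.28 kt.
Difference ≈ 87.62 − 105.28 = -17.66 → -18 kt.

-18 kt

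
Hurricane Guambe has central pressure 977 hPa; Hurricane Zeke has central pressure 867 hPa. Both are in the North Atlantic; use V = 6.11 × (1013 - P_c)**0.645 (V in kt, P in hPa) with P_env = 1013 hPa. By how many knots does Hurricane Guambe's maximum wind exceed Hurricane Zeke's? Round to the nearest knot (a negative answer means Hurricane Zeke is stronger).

-90 kt

Hurricane Guambe: ΔP = 36; V ≈ 6.11 × 36^0.645 ≈ 61.64 kt.
Hurricane Zeke: ΔP = 146; V ≈ 6.11 × 146^0.645 ≈ 152.07 kt.
Difference ≈ 61.64 − 152.07 = -90.43 → -90 kt.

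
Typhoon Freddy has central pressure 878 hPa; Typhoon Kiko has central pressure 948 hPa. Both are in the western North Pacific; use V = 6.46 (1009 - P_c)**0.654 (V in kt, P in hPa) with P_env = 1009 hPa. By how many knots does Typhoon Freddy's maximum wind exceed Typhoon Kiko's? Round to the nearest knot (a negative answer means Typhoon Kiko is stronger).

Typhoon Freddy: ΔP = 131; V ≈ 6.46 × 131^0.654 ≈ 156.65 kt.
Typhoon Kiko: ΔP = 61; V ≈ 6.46 × 61^0.654 ≈ 95.03 kt.
Difference ≈ 156.65 − 95.03 = 61.62 → 62 kt.

62 kt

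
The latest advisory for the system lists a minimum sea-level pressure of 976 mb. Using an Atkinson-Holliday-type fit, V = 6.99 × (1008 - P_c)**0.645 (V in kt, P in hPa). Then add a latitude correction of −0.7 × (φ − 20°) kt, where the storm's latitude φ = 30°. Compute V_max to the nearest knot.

ΔP = 1008 − 976 = 32 mb.
32^0.645 ≈ 9.350.
V ≈ 6.99 × 9.350 ≈ 65.4 kt.
Latitude correction: −0.7 × (30 − 20) = -7 kt.
Corrected V ≈ 58.4 kt → 58 kt.

58 kt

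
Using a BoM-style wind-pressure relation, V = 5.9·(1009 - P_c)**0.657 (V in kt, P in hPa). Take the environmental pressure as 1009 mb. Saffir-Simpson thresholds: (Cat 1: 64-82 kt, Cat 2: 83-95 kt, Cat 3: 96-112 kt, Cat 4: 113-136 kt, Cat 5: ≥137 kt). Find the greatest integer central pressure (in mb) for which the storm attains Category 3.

Category 3 begins at V = 96 kt.
Required ΔP = (96/5.9)^(1/0.657) = 16.271^1.522 ≈ 69.80 mb.
P_c ≤ 1009 − 69.80 = 939.20, so the highest integer P_c is 939 mb.

939 mb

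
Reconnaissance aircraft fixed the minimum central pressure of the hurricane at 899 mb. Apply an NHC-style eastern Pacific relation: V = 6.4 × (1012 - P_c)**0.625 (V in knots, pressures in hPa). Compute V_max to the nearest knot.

123 kt

ΔP = 1012 − 899 = 113 mb.
113^0.625 ≈ 19.194.
V ≈ 6.4 × 19.194 ≈ 122.8 kt.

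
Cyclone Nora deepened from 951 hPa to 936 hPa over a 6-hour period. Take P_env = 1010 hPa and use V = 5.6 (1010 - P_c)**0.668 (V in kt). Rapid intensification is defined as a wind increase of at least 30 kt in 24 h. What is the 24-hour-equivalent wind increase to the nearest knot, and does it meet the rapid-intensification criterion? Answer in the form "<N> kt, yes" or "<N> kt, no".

56 kt, yes

V₁: ΔP = 59, V ≈ 5.6 × 59^0.668 ≈ 85.33 kt.
V₂: ΔP = 74, V ≈ 5.6 × 74^0.668 ≈ 99.27 kt.
ΔV over 6 h = 13.94 kt → 24 h equivalent = 13.94 × 24/6 ≈ 55.76 kt.
56 kt ≥ 30 kt ⇒ rapid intensification.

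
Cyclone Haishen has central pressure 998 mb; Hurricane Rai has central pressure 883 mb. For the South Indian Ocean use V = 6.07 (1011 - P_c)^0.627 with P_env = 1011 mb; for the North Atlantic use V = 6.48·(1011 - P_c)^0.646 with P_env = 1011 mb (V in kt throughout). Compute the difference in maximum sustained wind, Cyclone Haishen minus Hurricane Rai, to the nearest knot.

-119 kt

Cyclone Haishen: ΔP = 13; V ≈ 6.07 × 13^0.627 ≈ 30.31 kt.
Hurricane Rai: ΔP = 128; V ≈ 6.48 × 128^0.646 ≈ 148.88 kt.
Difference ≈ 30.31 − 148.88 = -118.57 → -119 kt.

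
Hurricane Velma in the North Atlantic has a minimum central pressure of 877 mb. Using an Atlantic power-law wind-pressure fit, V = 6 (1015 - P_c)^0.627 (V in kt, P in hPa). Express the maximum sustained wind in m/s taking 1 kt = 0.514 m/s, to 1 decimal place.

67.7 m/s

ΔP = 1015 − 877 = 138 mb.
V ≈ 6 × 138^0.627 = 6 × 21.964 ≈ 131.782 kt.
131.782 × 0.514 ≈ 67.74 m/s → 67.7 m/s.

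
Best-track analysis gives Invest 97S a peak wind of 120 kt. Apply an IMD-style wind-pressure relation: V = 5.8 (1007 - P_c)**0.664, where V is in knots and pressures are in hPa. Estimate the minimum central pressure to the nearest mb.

911 mb

ΔP = (V / 5.8)^(1/0.664) = (120/5.8)^1.506.
120/5.8 = 20.690; 20.690^1.506 ≈ 95.84 mb.
P_c = 1007 − 95.84 = 911.16 ≈ 911 mb.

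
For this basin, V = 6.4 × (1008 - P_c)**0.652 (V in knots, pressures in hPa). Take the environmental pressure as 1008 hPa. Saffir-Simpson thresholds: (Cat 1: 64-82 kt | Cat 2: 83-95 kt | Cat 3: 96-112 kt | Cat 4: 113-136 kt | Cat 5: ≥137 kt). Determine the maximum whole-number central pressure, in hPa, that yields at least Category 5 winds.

898 hPa

Category 5 begins at V = 137 kt.
Required ΔP = (137/6.4)^(1/0.652) = 21.406^1.534 ≈ 109.83 hPa.
P_c ≤ 1008 − 109.83 = 898.17, so the highest integer P_c is 898 hPa.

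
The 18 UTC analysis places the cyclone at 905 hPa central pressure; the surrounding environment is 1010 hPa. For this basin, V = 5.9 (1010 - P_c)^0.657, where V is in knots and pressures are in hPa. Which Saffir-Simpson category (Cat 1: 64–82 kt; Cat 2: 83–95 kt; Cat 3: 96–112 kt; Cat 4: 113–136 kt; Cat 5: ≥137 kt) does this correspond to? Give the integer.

4

ΔP = 1010 − 905 = 105 hPa.
V ≈ 5.9 × 105^0.657 = 5.9 × 21.28 ≈ 126 kt.
126 kt falls in the Category 4 band.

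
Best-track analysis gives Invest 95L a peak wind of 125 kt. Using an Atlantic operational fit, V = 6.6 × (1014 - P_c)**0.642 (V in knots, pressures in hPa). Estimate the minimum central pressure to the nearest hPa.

ΔP = (V / 6.6)^(1/0.642) = (125/6.6)^1.558.
125/6.6 = 18.939; 18.939^1.558 ≈ 97.65 hPa.
P_c = 1014 − 97.65 = 916.35 ≈ 916 hPa.

916 hPa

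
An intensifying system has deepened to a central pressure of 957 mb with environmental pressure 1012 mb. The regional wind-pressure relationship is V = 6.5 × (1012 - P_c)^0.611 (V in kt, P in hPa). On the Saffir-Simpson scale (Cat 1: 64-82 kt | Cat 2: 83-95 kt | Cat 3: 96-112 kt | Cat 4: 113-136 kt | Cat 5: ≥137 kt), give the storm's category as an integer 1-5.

ΔP = 1012 − 957 = 55 mb.
V ≈ 6.5 × 55^0.611 = 6.5 × 11.57 ≈ 75 kt.
75 kt falls in the Category 1 band.

1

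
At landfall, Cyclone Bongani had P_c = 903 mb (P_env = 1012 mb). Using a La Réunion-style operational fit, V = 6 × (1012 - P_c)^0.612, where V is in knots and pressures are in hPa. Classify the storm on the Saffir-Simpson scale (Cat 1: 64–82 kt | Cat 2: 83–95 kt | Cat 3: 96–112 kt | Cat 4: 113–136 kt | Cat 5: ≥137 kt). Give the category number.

3

ΔP = 1012 − 903 = 109 mb.
V ≈ 6 × 109^0.612 = 6 × 17.66 ≈ 106 kt.
106 kt falls in the Category 3 band.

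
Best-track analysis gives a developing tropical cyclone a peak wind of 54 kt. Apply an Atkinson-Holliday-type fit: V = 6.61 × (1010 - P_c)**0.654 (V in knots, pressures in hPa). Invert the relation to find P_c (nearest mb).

ΔP = (V / 6.61)^(1/0.654) = (54/6.61)^1.529.
54/6.61 = 8.169; 8.169^1.529 ≈ 24.82 mb.
P_c = 1010 − 24.82 = 985.18 ≈ 985 mb.

985 mb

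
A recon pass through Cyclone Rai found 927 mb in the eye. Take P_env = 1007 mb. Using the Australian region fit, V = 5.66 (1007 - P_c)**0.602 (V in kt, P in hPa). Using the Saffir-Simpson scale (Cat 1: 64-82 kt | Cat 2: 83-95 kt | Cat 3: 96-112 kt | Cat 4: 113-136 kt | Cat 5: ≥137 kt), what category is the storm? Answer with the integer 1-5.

ΔP = 1007 − 927 = 80 mb.
V ≈ 5.66 × 80^0.602 = 5.66 × 13.98 ≈ 79 kt.
79 kt falls in the Category 1 band.

1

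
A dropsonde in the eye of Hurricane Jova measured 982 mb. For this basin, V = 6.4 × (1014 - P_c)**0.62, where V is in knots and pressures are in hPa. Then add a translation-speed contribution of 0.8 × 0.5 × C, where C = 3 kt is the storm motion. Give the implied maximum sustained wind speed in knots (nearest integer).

56 kt

ΔP = 1014 − 982 = 32 mb.
32^0.62 ≈ 8.574.
V ≈ 6.4 × 8.574 ≈ 54.9 kt.
Translation term: 0.8 × 0.5 × 3 = 1.2 kt.
Corrected V ≈ 56.1 kt → 56 kt.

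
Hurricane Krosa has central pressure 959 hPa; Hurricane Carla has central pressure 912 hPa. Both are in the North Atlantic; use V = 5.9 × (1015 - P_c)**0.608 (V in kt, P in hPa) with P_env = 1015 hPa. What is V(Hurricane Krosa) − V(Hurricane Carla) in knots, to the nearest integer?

Hurricane Krosa: ΔP = 56; V ≈ 5.9 × 56^0.608 ≈ 68.19 kt.
Hurricane Carla: ΔP = 103; V ≈ 5.9 × 103^0.608 ≈ 98.78 kt.
Difference ≈ 68.19 − 98.78 = -30.59 → -31 kt.

-31 kt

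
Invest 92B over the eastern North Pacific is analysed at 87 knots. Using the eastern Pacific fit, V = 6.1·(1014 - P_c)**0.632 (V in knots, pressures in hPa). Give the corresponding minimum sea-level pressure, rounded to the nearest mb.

947 mb

ΔP = (V / 6.1)^(1/0.632) = (87/6.1)^1.582.
87/6.1 = 14.262; 14.262^1.582 ≈ 67.03 mb.
P_c = 1014 − 67.03 = 946.97 ≈ 947 mb.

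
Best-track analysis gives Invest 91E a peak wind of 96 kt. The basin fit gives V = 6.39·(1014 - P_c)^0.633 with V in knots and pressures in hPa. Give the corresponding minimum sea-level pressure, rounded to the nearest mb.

ΔP = (V / 6.39)^(1/0.633) = (96/6.39)^1.580.
96/6.39 = 15.023; 15.023^1.580 ≈ 72.28 mb.
P_c = 1014 − 72.28 = 941.72 ≈ 942 mb.

942 mb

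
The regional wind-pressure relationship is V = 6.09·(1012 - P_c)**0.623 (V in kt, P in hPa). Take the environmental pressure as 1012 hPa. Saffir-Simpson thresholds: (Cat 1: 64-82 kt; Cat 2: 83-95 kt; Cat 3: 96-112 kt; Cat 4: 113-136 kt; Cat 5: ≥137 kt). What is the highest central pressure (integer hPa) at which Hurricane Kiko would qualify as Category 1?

968 hPa

Category 1 begins at V = 64 kt.
Required ΔP = (64/6.09)^(1/0.623) = 10.509^1.605 ≈ 43.63 hPa.
P_c ≤ 1012 − 43.63 = 968.37, so the highest integer P_c is 968 hPa.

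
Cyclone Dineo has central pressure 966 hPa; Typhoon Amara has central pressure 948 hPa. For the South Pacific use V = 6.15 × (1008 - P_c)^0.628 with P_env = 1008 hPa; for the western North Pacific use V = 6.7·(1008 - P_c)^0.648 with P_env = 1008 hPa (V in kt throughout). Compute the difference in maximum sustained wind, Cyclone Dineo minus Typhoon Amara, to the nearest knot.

-31 kt

Cyclone Dineo: ΔP = 42; V ≈ 6.15 × 42^0.628 ≈ 64.31 kt.
Typhoon Amara: ΔP = 60; V ≈ 6.7 × 60^0.648 ≈ 95.13 kt.
Difference ≈ 64.31 − 95.13 = -30.82 → -31 kt.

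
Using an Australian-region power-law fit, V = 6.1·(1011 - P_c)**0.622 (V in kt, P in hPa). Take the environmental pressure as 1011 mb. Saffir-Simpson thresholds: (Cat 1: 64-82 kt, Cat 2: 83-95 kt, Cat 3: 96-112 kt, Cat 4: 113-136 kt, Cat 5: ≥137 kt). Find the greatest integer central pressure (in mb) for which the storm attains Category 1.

Category 1 begins at V = 64 kt.
Required ΔP = (64/6.1)^(1/0.622) = 10.492^1.608 ≈ 43.78 mb.
P_c ≤ 1011 − 43.78 = 967.22, so the highest integer P_c is 967 mb.

967 mb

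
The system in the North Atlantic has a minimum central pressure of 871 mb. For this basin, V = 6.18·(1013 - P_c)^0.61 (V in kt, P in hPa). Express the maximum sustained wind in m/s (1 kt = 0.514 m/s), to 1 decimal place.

65.3 m/s

ΔP = 1013 − 871 = 142 mb.
V ≈ 6.18 × 142^0.61 = 6.18 × 20.554 ≈ 127.024 kt.
127.024 × 0.514 ≈ 65.29 m/s → 65.3 m/s.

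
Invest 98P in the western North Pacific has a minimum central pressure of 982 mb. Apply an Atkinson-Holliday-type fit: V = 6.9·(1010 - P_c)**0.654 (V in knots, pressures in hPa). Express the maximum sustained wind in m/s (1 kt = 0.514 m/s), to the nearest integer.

31 m/s

ΔP = 1010 − 982 = 28 mb.
V ≈ 6.9 × 28^0.654 = 6.9 × 8.840 ≈ 60.994 kt.
60.994 × 0.514 ≈ 31.35 m/s → 31 m/s.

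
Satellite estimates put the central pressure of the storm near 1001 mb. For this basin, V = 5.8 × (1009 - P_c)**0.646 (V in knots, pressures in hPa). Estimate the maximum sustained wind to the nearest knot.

22 kt

ΔP = 1009 − 1001 = 8 mb.
8^0.646 ≈ 3.832.
V ≈ 5.8 × 3.832 ≈ 22.2 kt.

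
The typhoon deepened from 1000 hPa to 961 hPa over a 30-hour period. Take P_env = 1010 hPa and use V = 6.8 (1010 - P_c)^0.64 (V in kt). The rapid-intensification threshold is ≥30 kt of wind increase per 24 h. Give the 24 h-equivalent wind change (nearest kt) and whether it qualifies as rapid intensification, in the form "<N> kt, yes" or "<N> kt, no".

V₁: ΔP = 10, V ≈ 6.8 × 10^0.64 ≈ 29.68 kt.
V₂: ΔP = 49, V ≈ 6.8 × 49^0.64 ≈ 82.08 kt.
ΔV over 30 h = 52.40 kt → 24 h equivalent = 52.40 × 24/30 ≈ 41.92 kt.
42 kt ≥ 30 kt ⇒ rapid intensification.

42 kt, yes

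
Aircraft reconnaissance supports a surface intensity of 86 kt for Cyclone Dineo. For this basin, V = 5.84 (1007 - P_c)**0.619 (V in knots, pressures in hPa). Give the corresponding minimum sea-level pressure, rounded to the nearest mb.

930 mb

ΔP = (V / 5.84)^(1/0.619) = (86/5.84)^1.616.
86/5.84 = 14.726; 14.726^1.616 ≈ 77.10 mb.
P_c = 1007 − 77.10 = 929.90 ≈ 930 mb.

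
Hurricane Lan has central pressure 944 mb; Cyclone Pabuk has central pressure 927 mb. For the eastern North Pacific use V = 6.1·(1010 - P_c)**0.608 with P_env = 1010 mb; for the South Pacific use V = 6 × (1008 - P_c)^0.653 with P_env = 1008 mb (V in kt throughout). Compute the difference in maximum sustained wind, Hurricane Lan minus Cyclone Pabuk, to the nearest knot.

Hurricane Lan: ΔP = 66; V ≈ 6.1 × 66^0.608 ≈ 77.91 kt.
Cyclone Pabuk: ΔP = 81; V ≈ 6 × 81^0.653 ≈ 105.78 kt.
Difference ≈ 77.91 − 105.78 = -27.87 → -28 kt.

-28 kt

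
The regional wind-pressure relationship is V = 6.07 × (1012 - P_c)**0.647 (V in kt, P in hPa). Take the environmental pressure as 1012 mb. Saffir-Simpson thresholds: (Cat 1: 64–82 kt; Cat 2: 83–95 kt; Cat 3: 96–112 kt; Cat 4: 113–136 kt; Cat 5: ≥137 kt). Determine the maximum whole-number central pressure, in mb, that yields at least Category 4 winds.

920 mb

Category 4 begins at V = 113 kt.
Required ΔP = (113/6.07)^(1/0.647) = 18.616^1.546 ≈ 91.78 mb.
P_c ≤ 1012 − 91.78 = 920.22, so the highest integer P_c is 920 mb.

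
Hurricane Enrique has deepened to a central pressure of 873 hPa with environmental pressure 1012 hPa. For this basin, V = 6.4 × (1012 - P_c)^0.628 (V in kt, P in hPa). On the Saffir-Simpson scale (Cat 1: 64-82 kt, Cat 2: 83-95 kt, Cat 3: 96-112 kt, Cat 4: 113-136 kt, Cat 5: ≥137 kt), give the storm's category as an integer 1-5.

ΔP = 1012 − 873 = 139 hPa.
V ≈ 6.4 × 139^0.628 = 6.4 × 22.17 ≈ 142 kt.
142 kt falls in the Category 5 band.

5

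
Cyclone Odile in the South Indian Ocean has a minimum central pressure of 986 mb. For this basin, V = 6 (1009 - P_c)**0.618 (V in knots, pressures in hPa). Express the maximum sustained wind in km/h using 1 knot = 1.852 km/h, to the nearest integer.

77 km/h

ΔP = 1009 − 986 = 23 mb.
V ≈ 6 × 23^0.618 = 6 × 6.943 ≈ 41.658 kt.
41.658 × 1.852 ≈ 77.15 km/h → 77 km/h.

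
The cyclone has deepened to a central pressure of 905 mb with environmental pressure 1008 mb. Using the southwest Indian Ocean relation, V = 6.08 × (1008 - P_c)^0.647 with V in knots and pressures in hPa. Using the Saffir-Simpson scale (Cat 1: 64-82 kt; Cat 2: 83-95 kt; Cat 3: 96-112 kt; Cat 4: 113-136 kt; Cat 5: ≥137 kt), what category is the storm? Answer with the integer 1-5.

4

ΔP = 1008 − 905 = 103 mb.
V ≈ 6.08 × 103^0.647 = 6.08 × 20.06 ≈ 122 kt.
122 kt falls in the Category 4 band.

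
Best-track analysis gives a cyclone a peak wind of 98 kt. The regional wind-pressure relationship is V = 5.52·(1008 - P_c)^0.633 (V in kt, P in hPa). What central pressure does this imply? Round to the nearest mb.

914 mb

ΔP = (V / 5.52)^(1/0.633) = (98/5.52)^1.580.
98/5.52 = 17.754; 17.754^1.580 ≈ 94.10 mb.
P_c = 1008 − 94.10 = 913.90 ≈ 914 mb.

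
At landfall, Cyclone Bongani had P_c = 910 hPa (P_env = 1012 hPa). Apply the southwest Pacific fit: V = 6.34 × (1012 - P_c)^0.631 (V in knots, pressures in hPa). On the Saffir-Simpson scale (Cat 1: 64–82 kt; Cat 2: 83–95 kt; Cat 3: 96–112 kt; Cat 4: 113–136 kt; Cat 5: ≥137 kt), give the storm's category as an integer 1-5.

4

ΔP = 1012 − 910 = 102 hPa.
V ≈ 6.34 × 102^0.631 = 6.34 × 18.51 ≈ 117 kt.
117 kt falls in the Category 4 band.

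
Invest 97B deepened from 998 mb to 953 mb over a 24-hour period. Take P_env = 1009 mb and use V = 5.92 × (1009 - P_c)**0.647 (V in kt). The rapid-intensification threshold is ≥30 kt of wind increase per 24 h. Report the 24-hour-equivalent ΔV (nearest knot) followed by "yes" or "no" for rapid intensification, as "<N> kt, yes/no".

V₁: ΔP = 11, V ≈ 5.92 × 11^0.647 ≈ 27.93 kt.
V₂: ΔP = 56, V ≈ 5.92 × 56^0.647 ≈ 80.06 kt.
ΔV over 24 h = 52.13 kt → 24 h equivalent = 52.13 × 24/24 ≈ 52.13 kt.
52 kt ≥ 30 kt ⇒ rapid intensification.

52 kt, yes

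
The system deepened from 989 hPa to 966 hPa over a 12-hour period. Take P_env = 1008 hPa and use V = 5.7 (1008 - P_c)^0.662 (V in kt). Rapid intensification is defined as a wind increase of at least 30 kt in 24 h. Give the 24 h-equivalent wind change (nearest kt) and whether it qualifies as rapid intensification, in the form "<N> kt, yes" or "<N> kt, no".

55 kt, yes

V₁: ΔP = 19, V ≈ 5.7 × 19^0.662 ≈ 40.03 kt.
V₂: ΔP = 42, V ≈ 5.7 × 42^0.662 ≈ 67.68 kt.
ΔV over 12 h = 27.65 kt → 24 h equivalent = 27.65 × 24/12 ≈ 55.30 kt.
55 kt ≥ 30 kt ⇒ rapid intensification.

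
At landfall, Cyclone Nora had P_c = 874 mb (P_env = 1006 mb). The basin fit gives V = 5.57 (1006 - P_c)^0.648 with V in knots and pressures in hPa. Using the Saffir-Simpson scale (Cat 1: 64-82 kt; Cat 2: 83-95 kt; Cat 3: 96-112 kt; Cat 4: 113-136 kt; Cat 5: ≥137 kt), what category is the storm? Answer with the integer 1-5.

ΔP = 1006 − 874 = 132 mb.
V ≈ 5.57 × 132^0.648 = 5.57 × 23.67 ≈ 132 kt.
132 kt falls in the Category 4 band.

4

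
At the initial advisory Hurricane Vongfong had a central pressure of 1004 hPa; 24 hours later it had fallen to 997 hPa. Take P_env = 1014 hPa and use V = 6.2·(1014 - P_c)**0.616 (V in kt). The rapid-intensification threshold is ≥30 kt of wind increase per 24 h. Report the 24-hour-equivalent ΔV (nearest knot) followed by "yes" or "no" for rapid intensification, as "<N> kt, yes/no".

10 kt, no

V₁: ΔP = 10, V ≈ 6.2 × 10^0.616 ≈ 25.61 kt.
V₂: ΔP = 17, V ≈ 6.2 × 17^0.616 ≈ 35.51 kt.
ΔV over 24 h = 9.90 kt → 24 h equivalent = 9.90 × 24/24 ≈ 9.90 kt.
10 kt < 30 kt ⇒ not rapid intensification.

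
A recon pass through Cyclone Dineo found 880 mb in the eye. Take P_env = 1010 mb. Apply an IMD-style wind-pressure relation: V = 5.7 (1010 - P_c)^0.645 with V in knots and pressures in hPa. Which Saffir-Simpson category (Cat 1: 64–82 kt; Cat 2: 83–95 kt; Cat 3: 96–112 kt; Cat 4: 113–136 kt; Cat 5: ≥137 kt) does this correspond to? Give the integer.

ΔP = 1010 − 880 = 130 mb.
V ≈ 5.7 × 130^0.645 = 5.7 × 23.09 ≈ 132 kt.
132 kt falls in the Category 4 band.

4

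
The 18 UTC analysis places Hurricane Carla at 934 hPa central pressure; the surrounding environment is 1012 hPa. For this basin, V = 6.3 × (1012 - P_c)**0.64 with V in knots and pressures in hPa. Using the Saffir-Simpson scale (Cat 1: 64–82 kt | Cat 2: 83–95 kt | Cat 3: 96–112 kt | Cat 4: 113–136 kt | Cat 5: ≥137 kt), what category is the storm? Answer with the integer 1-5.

ΔP = 1012 − 934 = 78 hPa.
V ≈ 6.3 × 78^0.64 = 6.3 × 16.25 ≈ 102 kt.
102 kt falls in the Category 3 band.

3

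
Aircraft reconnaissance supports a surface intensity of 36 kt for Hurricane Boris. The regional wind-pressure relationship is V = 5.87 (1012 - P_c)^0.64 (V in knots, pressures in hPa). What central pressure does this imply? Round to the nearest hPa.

995 hPa

ΔP = (V / 5.87)^(1/0.64) = (36/5.87)^1.562.
36/5.87 = 6.133; 6.133^1.562 ≈ 17.01 hPa.
P_c = 1012 − 17.01 = 994.99 ≈ 995 hPa.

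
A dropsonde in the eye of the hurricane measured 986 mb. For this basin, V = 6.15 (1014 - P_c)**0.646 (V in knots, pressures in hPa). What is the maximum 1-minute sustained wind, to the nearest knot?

53 kt

ΔP = 1014 − 986 = 28 mb.
28^0.646 ≈ 8.607.
V ≈ 6.15 × 8.607 ≈ 52.9 kt.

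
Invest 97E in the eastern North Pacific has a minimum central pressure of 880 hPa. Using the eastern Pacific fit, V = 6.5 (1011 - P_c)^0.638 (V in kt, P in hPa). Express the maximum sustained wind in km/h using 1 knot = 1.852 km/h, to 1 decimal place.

ΔP = 1011 − 880 = 131 hPa.
V ≈ 6.5 × 131^0.638 = 6.5 × 22.429 ≈ 145.792 kt.
145.792 × 1.852 ≈ 270.01 km/h → 270.0 km/h.

270.0 km/h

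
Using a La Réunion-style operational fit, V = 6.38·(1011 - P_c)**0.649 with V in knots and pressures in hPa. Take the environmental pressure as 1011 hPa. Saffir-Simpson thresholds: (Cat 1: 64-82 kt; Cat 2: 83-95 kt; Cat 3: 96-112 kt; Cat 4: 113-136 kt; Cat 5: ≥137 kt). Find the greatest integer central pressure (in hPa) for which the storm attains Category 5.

898 hPa

Category 5 begins at V = 137 kt.
Required ΔP = (137/6.38)^(1/0.649) = 21.473^1.541 ≈ 112.78 hPa.
P_c ≤ 1011 − 112.78 = 898.22, so the highest integer P_c is 898 hPa.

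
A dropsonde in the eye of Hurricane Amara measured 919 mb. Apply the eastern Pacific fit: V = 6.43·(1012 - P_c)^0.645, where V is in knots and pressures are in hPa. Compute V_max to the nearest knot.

120 kt

ΔP = 1012 − 919 = 93 mb.
93^0.645 ≈ 18.607.
V ≈ 6.43 × 18.607 ≈ 119.6 kt.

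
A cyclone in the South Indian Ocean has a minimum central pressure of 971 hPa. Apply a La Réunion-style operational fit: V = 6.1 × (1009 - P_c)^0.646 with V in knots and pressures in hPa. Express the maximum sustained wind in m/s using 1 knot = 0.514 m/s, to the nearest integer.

33 m/s

ΔP = 1009 − 971 = 38 hPa.
V ≈ 6.1 × 38^0.646 = 6.1 × 10.484 ≈ 63.954 kt.
63.954 × 0.514 ≈ 32.87 m/s → 33 m/s.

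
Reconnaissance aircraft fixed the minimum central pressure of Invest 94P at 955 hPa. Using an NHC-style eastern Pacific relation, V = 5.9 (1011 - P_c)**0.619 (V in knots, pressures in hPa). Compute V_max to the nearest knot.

ΔP = 1011 − 955 = 56 hPa.
56^0.619 ≈ 12.082.
V ≈ 5.9 × 12.082 ≈ 71.3 kt.

71 kt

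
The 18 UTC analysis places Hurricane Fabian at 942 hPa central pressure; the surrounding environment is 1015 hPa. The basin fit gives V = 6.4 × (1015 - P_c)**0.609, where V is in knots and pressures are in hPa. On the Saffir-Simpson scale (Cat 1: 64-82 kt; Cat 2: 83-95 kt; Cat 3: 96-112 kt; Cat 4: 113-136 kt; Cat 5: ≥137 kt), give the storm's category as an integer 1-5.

ΔP = 1015 − 942 = 73 hPa.
V ≈ 6.4 × 73^0.609 = 6.4 × 13.64 ≈ 87 kt.
87 kt falls in the Category 2 band.

2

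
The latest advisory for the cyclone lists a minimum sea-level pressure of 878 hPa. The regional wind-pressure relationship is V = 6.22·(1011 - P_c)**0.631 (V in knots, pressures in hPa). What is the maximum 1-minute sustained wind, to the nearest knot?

136 kt

ΔP = 1011 − 878 = 133 hPa.
133^0.631 ≈ 21.885.
V ≈ 6.22 × 21.885 ≈ 136.1 kt.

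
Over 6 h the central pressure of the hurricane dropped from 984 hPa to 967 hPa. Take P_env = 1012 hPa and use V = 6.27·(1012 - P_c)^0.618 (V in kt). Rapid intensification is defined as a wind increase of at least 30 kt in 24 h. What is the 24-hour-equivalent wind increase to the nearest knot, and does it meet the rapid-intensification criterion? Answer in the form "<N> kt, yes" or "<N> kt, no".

67 kt, yes

V₁: ΔP = 28, V ≈ 6.27 × 28^0.618 ≈ 49.16 kt.
V₂: ΔP = 45, V ≈ 6.27 × 45^0.618 ≈ 65.91 kt.
ΔV over 6 h = 16.75 kt → 24 h equivalent = 16.75 × 24/6 ≈ 67.00 kt.
67 kt ≥ 30 kt ⇒ rapid intensification.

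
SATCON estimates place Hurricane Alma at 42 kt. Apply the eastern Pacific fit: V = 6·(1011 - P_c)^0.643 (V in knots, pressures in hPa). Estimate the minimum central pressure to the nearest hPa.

990 hPa

ΔP = (V / 6)^(1/0.643) = (42/6)^1.555.
42/6 = 7.000; 7.000^1.555 ≈ 20.62 hPa.
P_c = 1011 − 20.62 = 990.38 ≈ 990 hPa.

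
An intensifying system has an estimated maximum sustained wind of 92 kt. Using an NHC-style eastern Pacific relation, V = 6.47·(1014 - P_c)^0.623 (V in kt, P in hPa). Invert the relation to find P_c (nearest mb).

ΔP = (V / 6.47)^(1/0.623) = (92/6.47)^1.605.
92/6.47 = 14.219; 14.219^1.605 ≈ 70.88 mb.
P_c = 1014 − 70.88 = 943.12 ≈ 943 mb.

943 mb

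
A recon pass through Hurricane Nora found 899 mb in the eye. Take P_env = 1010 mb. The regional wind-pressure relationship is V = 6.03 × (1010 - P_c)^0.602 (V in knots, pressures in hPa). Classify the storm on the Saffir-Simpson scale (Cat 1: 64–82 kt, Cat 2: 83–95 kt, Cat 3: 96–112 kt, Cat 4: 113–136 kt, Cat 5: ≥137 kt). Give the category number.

ΔP = 1010 − 899 = 111 mb.
V ≈ 6.03 × 111^0.602 = 6.03 × 17.03 ≈ 103 kt.
103 kt falls in the Category 3 band.

3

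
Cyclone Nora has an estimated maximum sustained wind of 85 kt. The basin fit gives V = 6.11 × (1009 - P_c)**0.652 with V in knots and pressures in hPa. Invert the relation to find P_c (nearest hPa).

952 hPa

ΔP = (V / 6.11)^(1/0.652) = (85/6.11)^1.534.
85/6.11 = 13.912; 13.912^1.534 ≈ 56.71 hPa.
P_c = 1009 − 56.71 = 952.29 ≈ 952 hPa.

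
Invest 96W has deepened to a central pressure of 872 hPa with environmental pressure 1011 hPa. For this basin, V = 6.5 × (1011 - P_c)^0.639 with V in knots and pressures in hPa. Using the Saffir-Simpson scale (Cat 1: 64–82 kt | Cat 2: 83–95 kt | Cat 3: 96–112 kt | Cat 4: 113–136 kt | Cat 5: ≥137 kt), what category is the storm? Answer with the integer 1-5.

ΔP = 1011 − 872 = 139 hPa.
V ≈ 6.5 × 139^0.639 = 6.5 × 23.41 ≈ 152 kt.
152 kt falls in the Category 5 band.

5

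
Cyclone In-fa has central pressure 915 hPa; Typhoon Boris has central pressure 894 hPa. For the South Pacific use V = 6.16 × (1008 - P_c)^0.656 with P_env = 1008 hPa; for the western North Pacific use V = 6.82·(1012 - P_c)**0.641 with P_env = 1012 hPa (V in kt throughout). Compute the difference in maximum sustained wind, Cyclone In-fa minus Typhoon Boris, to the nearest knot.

-25 kt

Cyclone In-fa: ΔP = 93; V ≈ 6.16 × 93^0.656 ≈ 120.48 kt.
Typhoon Boris: ΔP = 118; V ≈ 6.82 × 118^0.641 ≈ 145.16 kt.
Difference ≈ 120.48 − 145.16 = -24.68 → -25 kt.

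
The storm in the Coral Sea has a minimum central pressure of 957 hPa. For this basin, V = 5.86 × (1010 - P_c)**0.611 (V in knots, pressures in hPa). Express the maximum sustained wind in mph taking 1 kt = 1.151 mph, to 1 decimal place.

76.3 mph

ΔP = 1010 − 957 = 53 hPa.
V ≈ 5.86 × 53^0.611 = 5.86 × 11.312 ≈ 66.287 kt.
66.287 × 1.151 ≈ 76.30 mph → 76.3 mph.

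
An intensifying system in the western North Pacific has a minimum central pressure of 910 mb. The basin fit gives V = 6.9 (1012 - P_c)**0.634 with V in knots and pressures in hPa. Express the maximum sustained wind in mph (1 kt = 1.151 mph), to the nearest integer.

ΔP = 1012 − 910 = 102 mb.
V ≈ 6.9 × 102^0.634 = 6.9 × 18.769 ≈ 129.509 kt.
129.509 × 1.151 ≈ 149.07 mph → 149 mph.

149 mph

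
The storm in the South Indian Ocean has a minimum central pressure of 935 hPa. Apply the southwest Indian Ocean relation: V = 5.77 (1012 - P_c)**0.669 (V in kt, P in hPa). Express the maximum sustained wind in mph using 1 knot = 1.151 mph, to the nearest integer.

ΔP = 1012 − 935 = 77 hPa.
V ≈ 5.77 × 77^0.669 = 5.77 × 18.284 ≈ 105.497 kt.
105.497 × 1.151 ≈ 121.43 mph → 121 mph.

121 mph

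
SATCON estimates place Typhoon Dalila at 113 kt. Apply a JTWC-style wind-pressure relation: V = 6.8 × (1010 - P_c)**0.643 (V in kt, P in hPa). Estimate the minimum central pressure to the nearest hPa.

931 hPa

ΔP = (V / 6.8)^(1/0.643) = (113/6.8)^1.555.
113/6.8 = 16.618; 16.618^1.555 ≈ 79.11 hPa.
P_c = 1010 − 79.11 = 930.89 ≈ 931 hPa.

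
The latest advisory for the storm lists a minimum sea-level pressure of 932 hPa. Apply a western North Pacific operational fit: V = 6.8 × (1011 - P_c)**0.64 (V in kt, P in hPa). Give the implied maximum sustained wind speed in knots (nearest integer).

111 kt

ΔP = 1011 − 932 = 79 hPa.
79^0.64 ≈ 16.386.
V ≈ 6.8 × 16.386 ≈ 111.4 kt.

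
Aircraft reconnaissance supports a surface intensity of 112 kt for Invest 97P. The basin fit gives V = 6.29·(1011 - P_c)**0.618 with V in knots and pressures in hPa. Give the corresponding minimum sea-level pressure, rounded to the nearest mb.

905 mb

ΔP = (V / 6.29)^(1/0.618) = (112/6.29)^1.618.
112/6.29 = 17.806; 17.806^1.618 ≈ 105.58 mb.
P_c = 1011 − 105.58 = 905.42 ≈ 905 mb.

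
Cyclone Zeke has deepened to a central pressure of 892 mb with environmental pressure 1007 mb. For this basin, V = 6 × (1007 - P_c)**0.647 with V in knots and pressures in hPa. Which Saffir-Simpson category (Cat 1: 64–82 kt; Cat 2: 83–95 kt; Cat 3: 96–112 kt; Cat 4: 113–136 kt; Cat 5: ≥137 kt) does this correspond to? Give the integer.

ΔP = 1007 − 892 = 115 mb.
V ≈ 6 × 115^0.647 = 6 × 21.54 ≈ 129 kt.
129 kt falls in the Category 4 band.

4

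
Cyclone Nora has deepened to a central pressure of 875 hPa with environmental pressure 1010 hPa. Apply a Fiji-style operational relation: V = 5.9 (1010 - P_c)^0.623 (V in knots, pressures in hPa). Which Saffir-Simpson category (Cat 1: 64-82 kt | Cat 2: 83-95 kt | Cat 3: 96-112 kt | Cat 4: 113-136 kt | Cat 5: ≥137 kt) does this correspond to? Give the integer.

ΔP = 1010 − 875 = 135 hPa.
V ≈ 5.9 × 135^0.623 = 5.9 × 21.24 ≈ 125 kt.
125 kt falls in the Category 4 band.

4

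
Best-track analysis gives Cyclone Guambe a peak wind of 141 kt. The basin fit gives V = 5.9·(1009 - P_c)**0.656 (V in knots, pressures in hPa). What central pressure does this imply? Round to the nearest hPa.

ΔP = (V / 5.9)^(1/0.656) = (141/5.9)^1.524.
141/5.9 = 23.898; 23.898^1.524 ≈ 126.23 hPa.
P_c = 1009 − 126.23 = 882.77 ≈ 883 hPa.

883 hPa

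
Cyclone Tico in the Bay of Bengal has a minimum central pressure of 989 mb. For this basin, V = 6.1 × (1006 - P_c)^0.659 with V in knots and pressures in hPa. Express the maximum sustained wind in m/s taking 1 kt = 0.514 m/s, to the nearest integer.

20 m/s

ΔP = 1006 − 989 = 17 mb.
V ≈ 6.1 × 17^0.659 = 6.1 × 6.469 ≈ 39.464 kt.
39.464 × 0.514 ≈ 20.28 m/s → 20 m/s.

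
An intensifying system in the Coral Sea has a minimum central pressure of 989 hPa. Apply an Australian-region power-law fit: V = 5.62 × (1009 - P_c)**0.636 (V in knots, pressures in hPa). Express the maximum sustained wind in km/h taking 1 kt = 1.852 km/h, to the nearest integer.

ΔP = 1009 − 989 = 20 hPa.
V ≈ 5.62 × 20^0.636 = 5.62 × 6.721 ≈ 37.774 kt.
37.774 × 1.852 ≈ 69.96 km/h → 70 km/h.

70 km/h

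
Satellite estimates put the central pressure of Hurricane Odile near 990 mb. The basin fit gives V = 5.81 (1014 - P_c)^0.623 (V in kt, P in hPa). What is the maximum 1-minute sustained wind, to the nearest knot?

ΔP = 1014 − 990 = 24 mb.
24^0.623 ≈ 7.242.
V ≈ 5.81 × 7.242 ≈ 42.1 kt.

42 kt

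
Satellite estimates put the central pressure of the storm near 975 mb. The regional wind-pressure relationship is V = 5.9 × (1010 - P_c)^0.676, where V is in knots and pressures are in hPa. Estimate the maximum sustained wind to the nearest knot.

65 kt

ΔP = 1010 − 975 = 35 mb.
35^0.676 ≈ 11.061.
V ≈ 5.9 × 11.061 ≈ 65.3 kt.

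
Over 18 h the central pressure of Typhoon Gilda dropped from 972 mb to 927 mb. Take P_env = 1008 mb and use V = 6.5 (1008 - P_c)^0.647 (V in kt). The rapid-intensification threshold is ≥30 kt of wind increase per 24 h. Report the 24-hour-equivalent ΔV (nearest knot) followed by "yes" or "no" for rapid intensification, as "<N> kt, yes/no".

V₁: ΔP = 36, V ≈ 6.5 × 36^0.647 ≈ 66.05 kt.
V₂: ΔP = 81, V ≈ 6.5 × 81^0.647 ≈ 111.61 kt.
ΔV over 18 h = 45.56 kt → 24 h equivalent = 45.56 × 24/18 ≈ 60.75 kt.
61 kt ≥ 30 kt ⇒ rapid intensification.

61 kt, yes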